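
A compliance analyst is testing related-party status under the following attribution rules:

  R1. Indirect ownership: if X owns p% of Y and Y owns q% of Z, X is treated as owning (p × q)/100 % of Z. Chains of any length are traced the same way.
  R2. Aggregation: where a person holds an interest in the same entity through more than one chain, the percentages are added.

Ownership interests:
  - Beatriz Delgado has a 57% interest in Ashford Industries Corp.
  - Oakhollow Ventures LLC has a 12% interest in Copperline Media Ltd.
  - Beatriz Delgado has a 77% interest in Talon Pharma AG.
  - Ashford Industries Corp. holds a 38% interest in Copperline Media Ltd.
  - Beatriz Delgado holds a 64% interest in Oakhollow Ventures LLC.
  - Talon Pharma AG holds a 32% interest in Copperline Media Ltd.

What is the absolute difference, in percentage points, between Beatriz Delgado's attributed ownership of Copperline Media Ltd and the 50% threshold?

Chain via Talon Pharma AG (R1): 77% × 32% = 24.64% of Copperline Media Ltd.
Chain via Ashford Industries Corp. (R1): 57% × 38% = 21.66% of Copperline Media Ltd.
Chain via Oakhollow Ventures LLC (R1): 64% × 12% = 7.68% of Copperline Media Ltd.
Aggregating (R2): 24.64% + 21.66% + 7.68% = 53.98%.
53.98% exceeds the 50% threshold by 3.98 percentage points.

3.98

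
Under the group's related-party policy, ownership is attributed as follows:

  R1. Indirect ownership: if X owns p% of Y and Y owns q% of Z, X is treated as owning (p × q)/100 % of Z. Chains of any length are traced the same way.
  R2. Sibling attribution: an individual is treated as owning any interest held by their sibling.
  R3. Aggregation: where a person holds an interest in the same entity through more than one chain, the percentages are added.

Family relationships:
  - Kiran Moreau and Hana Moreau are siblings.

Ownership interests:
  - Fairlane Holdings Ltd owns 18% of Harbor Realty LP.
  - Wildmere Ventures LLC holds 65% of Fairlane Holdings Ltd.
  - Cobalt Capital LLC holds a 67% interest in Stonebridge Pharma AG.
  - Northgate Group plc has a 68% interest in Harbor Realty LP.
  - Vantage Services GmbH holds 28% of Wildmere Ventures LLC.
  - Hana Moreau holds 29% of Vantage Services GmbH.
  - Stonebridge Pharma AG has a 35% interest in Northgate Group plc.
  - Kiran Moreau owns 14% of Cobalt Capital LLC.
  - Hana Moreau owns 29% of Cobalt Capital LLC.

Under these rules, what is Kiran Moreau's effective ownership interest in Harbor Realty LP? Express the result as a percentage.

7.80682%

By sibling attribution (R2), Kiran Moreau is treated as also owning Hana Moreau's interest in Cobalt Capital LLC, giving 14% + 29% = 43%.
By sibling attribution (R2), Kiran Moreau is treated as owning Hana Moreau's 29% interest in Vantage Services GmbH.
Chain via Cobalt Capital LLC → Stonebridge Pharma AG → Northgate Group plc (R1): 43% × 67% × 35% × 68% = 6.85678% of Harbor Realty LP.
Chain via Vantage Services GmbH → Wildmere Ventures LLC → Fairlane Holdings Ltd (R1): 29% × 28% × 65% × 18% = 0.95004% of Harbor Realty LP.
Aggregating (R3): 6.85678% + 0.95004% = 7.80682%.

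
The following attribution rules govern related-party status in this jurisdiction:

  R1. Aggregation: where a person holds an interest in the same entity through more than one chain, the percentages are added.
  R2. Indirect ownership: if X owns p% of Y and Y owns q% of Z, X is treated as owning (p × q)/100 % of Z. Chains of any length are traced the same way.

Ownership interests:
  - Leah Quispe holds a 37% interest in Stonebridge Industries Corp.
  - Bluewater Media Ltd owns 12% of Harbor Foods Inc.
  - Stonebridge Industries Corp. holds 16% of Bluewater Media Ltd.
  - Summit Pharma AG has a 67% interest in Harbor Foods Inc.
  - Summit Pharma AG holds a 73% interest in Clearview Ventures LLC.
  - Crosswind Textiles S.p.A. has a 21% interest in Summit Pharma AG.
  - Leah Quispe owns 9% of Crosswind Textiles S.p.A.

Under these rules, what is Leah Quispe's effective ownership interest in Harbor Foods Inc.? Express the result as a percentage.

1.9767%

Chain via Stonebridge Industries Corp. → Bluewater Media Ltd (R2): 37% × 16% × 12% = 0.7104% of Harbor Foods Inc.
Chain via Crosswind Textiles S.p.A. → Summit Pharma AG (R2): 9% × 21% × 67% = 1.2663% of Harbor Foods Inc.
Aggregating (R1): 0.7104% + 1.2663% = 1.9767%.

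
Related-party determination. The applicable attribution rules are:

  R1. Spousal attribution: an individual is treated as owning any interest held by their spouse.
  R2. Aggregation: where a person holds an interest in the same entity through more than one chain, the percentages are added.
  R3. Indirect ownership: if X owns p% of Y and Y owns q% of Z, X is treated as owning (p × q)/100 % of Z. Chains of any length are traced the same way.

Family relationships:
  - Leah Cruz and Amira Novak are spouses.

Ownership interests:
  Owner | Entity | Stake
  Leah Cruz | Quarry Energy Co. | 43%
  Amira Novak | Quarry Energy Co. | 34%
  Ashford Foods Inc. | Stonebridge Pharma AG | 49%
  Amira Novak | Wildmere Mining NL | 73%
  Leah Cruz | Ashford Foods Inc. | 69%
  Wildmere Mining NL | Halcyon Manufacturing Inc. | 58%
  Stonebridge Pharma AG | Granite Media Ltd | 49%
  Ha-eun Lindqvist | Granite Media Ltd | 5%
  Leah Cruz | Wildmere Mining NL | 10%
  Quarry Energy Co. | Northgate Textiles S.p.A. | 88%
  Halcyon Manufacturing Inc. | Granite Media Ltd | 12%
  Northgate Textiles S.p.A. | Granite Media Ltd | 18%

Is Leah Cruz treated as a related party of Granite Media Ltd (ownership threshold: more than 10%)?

Yes

By spousal attribution (R1), Leah Cruz is treated as also owning Amira Novak's interest in Quarry Energy Co, giving 43% + 34% = 77%.
By spousal attribution (R1), Leah Cruz is treated as also owning Amira Novak's interest in Wildmere Mining NL, giving 10% + 73% = 83%.
Chain via Quarry Energy Co. → Northgate Textiles S.p.A. (R3): 77% × 88% × 18% = 12.1968% of Granite Media Ltd.
Chain via Ashford Foods Inc. → Stonebridge Pharma AG (R3): 69% × 49% × 49% = 16.5669% of Granite Media Ltd.
Chain via Wildmere Mining NL → Halcyon Manufacturing Inc. (R3): 83% × 58% × 12% = 5.7768% of Granite Media Ltd.
Aggregating (R2): 12.1968% + 16.5669% + 5.7768% = 34.5405%.
34.5405% exceeds the 10% threshold, so Leah is a related party to Granite Media Ltd.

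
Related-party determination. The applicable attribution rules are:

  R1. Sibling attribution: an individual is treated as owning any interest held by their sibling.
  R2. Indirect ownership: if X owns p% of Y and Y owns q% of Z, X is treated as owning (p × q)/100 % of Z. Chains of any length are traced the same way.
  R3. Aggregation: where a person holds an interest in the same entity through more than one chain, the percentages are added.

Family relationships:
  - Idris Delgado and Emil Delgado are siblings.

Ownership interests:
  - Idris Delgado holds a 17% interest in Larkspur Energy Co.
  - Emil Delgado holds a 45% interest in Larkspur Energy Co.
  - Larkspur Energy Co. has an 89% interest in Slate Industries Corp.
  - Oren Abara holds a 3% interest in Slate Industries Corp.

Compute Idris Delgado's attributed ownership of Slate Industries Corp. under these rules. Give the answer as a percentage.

55.18%

By sibling attribution (R1), Idris Delgado is treated as also owning Emil Delgado's interest in Larkspur Energy Co, giving 17% + 45% = 62%.
Chain via Larkspur Energy Co. (R2): 62% × 89% = 55.18% of Slate Industries Corp.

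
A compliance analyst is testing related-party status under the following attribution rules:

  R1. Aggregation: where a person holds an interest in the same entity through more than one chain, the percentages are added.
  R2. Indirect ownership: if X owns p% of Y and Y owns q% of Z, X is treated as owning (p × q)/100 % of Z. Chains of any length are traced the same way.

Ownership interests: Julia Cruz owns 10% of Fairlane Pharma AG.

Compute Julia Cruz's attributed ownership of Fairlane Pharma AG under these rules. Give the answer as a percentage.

Direct interest in Fairlane Pharma AG: 10%.

10%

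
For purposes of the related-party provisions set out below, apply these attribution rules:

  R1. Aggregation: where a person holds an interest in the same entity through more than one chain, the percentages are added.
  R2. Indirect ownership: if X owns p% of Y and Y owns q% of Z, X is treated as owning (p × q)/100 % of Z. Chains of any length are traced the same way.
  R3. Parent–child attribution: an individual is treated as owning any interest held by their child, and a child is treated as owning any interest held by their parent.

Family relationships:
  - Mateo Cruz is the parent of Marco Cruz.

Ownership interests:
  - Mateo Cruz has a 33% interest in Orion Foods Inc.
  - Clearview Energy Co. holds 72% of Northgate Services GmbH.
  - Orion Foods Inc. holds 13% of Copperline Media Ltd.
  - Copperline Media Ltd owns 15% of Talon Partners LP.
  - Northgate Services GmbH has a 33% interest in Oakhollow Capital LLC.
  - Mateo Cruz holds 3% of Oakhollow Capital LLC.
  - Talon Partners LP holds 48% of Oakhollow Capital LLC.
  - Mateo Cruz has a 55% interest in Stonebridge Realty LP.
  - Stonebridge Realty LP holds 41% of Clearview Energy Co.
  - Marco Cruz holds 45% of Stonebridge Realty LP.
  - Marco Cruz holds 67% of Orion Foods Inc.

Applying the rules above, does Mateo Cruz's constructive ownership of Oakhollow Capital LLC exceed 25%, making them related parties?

No

By parent–child attribution (R3), Mateo Cruz is treated as also owning Marco Cruz's interest in Orion Foods Inc, giving 33% + 67% = 100%.
By parent–child attribution (R3), Mateo Cruz is treated as also owning Marco Cruz's interest in Stonebridge Realty LP, giving 55% + 45% = 100%.
Chain via Orion Foods Inc. → Copperline Media Ltd → Talon Partners LP (R2): 100% × 13% × 15% × 48% = 0.936% of Oakhollow Capital LLC.
Chain via Stonebridge Realty LP → Clearview Energy Co. → Northgate Services GmbH (R2): 100% × 41% × 72% × 33% = 9.7416% of Oakhollow Capital LLC.
Direct interest in Oakhollow Capital LLC: 3%.
Aggregating (R1): 0.936% + 9.7416% + 3% = 13.6776%.
13.6776% does not exceed the 25% threshold, so Mateo is not a related party to Oakhollow Capital LLC.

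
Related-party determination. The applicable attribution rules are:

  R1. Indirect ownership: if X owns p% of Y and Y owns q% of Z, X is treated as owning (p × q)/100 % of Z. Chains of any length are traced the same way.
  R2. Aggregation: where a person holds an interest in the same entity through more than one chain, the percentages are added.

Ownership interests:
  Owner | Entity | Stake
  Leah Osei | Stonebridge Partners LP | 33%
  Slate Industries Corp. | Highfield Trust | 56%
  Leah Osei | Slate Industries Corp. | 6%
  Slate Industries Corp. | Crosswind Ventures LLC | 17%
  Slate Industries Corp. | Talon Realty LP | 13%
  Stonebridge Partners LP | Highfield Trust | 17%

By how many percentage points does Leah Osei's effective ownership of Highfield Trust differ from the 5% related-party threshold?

Chain via Slate Industries Corp. (R1): 6% × 56% = 3.36% of Highfield Trust.
Chain via Stonebridge Partners LP (R1): 33% × 17% = 5.61% of Highfield Trust.
Aggregating (R2): 3.36% + 5.61% = 8.97%.
8.97% exceeds the 5% threshold by 3.97 percentage points.

3.97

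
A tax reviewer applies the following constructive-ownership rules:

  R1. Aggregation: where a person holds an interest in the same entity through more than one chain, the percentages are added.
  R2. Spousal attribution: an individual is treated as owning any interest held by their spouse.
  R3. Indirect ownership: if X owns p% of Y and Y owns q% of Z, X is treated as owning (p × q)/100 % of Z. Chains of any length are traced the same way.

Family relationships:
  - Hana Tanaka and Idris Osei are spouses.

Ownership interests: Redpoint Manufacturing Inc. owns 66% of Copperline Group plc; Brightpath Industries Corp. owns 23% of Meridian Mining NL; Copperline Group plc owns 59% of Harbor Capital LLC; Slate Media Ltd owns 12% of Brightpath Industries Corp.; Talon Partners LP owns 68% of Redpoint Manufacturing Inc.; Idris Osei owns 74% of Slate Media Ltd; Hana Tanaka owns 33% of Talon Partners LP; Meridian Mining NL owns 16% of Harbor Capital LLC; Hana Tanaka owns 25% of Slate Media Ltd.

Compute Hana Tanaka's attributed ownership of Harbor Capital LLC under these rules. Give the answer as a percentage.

9.17532%

By spousal attribution (R2), Hana Tanaka is treated as also owning Idris Osei's interest in Slate Media Ltd, giving 25% + 74% = 99%.
Chain via Talon Partners LP → Redpoint Manufacturing Inc. → Copperline Group plc (R3): 33% × 68% × 66% × 59% = 8.738136% of Harbor Capital LLC.
Chain via Slate Media Ltd → Brightpath Industries Corp. → Meridian Mining NL (R3): 99% × 12% × 23% × 16% = 0.437184% of Harbor Capital LLC.
Aggregating (R1): 8.738136% + 0.437184% = 9.17532%.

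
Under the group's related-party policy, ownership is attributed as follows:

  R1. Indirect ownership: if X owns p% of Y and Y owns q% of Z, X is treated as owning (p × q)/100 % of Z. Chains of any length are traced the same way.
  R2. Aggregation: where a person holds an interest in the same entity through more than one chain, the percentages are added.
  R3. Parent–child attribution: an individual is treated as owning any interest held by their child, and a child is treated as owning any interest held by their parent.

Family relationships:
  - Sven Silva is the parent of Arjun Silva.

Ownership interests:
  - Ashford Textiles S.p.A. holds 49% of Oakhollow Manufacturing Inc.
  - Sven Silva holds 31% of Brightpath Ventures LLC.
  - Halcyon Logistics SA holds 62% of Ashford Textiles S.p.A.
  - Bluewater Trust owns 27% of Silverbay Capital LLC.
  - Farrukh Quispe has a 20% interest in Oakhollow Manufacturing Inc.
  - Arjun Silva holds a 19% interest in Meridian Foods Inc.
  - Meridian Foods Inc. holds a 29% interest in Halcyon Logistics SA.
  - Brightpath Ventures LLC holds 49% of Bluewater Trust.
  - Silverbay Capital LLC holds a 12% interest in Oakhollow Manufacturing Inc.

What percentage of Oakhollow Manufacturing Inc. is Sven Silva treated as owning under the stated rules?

2.166094%

By parent–child attribution (R3), Sven Silva is treated as owning Arjun Silva's 19% interest in Meridian Foods Inc.
Chain via Brightpath Ventures LLC → Bluewater Trust → Silverbay Capital LLC (R1): 31% × 49% × 27% × 12% = 0.492156% of Oakhollow Manufacturing Inc.
Chain via Meridian Foods Inc. → Halcyon Logistics SA → Ashford Textiles S.p.A. (R1): 19% × 29% × 62% × 49% = 1.673938% of Oakhollow Manufacturing Inc.
Aggregating (R2): 0.492156% + 1.673938% = 2.166094%.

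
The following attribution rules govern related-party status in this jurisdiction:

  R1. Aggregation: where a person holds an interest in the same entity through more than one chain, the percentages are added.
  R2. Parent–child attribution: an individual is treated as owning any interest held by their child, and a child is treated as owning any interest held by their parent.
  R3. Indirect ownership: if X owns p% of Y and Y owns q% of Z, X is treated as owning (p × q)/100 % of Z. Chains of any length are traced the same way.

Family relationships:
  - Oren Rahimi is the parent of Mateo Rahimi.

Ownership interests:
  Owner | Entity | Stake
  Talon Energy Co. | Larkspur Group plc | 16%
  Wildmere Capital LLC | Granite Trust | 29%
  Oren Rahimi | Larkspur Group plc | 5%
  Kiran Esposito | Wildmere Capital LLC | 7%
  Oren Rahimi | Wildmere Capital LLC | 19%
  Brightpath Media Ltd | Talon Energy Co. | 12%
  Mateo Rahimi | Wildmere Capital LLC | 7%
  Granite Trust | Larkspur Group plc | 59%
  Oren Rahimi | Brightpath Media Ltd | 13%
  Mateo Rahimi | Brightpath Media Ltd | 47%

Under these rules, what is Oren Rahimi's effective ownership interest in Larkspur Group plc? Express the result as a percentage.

By parent–child attribution (R2), Oren Rahimi is treated as also owning Mateo Rahimi's interest in Brightpath Media Ltd, giving 13% + 47% = 60%.
By parent–child attribution (R2), Oren Rahimi is treated as also owning Mateo Rahimi's interest in Wildmere Capital LLC, giving 19% + 7% = 26%.
Chain via Brightpath Media Ltd → Talon Energy Co. (R3): 60% × 12% × 16% = 1.152% of Larkspur Group plc.
Chain via Wildmere Capital LLC → Granite Trust (R3): 26% × 29% × 59% = 4.4486% of Larkspur Group plc.
Direct interest in Larkspur Group plc: 5%.
Aggregating (R1): 1.152% + 4.4486% + 5% = 10.6006%.

10.6006%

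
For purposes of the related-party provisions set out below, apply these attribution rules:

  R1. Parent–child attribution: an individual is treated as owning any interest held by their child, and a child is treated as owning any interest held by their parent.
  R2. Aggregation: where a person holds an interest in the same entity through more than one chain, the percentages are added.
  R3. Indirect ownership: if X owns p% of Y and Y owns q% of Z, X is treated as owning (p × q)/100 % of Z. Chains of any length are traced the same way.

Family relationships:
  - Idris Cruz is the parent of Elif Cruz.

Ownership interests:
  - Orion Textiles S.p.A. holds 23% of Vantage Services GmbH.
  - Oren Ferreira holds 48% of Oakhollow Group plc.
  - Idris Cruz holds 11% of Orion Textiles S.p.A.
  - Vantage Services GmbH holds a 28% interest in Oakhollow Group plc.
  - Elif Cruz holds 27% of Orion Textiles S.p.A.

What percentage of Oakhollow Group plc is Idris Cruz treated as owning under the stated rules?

By parent–child attribution (R1), Idris Cruz is treated as also owning Elif Cruz's interest in Orion Textiles S.p.A, giving 11% + 27% = 38%.
Chain via Orion Textiles S.p.A. → Vantage Services GmbH (R3): 38% × 23% × 28% = 2.4472% of Oakhollow Group plc.

2.4472%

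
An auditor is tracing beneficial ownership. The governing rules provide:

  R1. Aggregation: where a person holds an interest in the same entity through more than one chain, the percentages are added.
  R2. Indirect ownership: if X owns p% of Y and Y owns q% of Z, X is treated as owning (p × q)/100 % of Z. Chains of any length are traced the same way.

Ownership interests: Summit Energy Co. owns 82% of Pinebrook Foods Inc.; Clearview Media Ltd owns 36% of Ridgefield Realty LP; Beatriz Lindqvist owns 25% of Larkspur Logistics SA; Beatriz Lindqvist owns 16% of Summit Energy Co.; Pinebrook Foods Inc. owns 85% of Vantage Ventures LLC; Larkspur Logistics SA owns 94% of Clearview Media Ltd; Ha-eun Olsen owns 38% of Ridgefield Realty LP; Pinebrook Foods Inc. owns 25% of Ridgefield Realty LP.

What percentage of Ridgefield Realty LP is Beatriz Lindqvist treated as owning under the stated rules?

Chain via Summit Energy Co. → Pinebrook Foods Inc. (R2): 16% × 82% × 25% = 3.28% of Ridgefield Realty LP.
Chain via Larkspur Logistics SA → Clearview Media Ltd (R2): 25% × 94% × 36% = 8.46% of Ridgefield Realty LP.
Aggregating (R1): 3.28% + 8.46% = 11.74%.

11.74%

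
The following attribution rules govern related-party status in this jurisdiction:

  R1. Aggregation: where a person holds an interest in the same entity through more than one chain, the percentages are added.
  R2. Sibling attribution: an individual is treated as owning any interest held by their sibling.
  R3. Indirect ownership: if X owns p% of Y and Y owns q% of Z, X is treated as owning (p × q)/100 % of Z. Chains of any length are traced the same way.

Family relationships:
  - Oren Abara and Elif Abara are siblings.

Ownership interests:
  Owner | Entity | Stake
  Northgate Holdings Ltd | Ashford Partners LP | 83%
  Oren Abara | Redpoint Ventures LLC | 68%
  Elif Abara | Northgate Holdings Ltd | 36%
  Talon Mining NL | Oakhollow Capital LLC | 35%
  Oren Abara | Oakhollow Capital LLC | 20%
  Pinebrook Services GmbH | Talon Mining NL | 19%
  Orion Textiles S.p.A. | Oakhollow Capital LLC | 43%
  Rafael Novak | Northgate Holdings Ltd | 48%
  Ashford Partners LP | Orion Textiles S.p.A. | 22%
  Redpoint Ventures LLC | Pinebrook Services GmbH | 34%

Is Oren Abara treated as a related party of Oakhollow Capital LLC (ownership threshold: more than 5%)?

Yes

By sibling attribution (R2), Oren Abara is treated as owning Elif Abara's 36% interest in Northgate Holdings Ltd.
Chain via Redpoint Ventures LLC → Pinebrook Services GmbH → Talon Mining NL (R3): 68% × 34% × 19% × 35% = 1.53748% of Oakhollow Capital LLC.
Direct interest in Oakhollow Capital LLC: 20%.
Chain via Northgate Holdings Ltd → Ashford Partners LP → Orion Textiles S.p.A. (R3): 36% × 83% × 22% × 43% = 2.826648% of Oakhollow Capital LLC.
Aggregating (R1): 1.53748% + 20% + 2.826648% = 24.364128%.
24.364128% exceeds the 5% threshold, so Oren is a related party to Oakhollow Capital LLC.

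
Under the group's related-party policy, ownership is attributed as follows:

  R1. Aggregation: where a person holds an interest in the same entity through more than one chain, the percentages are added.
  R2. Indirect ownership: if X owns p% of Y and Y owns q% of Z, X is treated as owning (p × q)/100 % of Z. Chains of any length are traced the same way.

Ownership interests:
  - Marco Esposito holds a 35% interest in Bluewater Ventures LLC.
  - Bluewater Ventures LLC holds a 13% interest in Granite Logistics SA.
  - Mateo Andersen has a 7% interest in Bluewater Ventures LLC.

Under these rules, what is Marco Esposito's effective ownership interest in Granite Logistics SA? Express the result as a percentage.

4.55%

Chain via Bluewater Ventures LLC (R2): 35% × 13% = 4.55% of Granite Logistics SA.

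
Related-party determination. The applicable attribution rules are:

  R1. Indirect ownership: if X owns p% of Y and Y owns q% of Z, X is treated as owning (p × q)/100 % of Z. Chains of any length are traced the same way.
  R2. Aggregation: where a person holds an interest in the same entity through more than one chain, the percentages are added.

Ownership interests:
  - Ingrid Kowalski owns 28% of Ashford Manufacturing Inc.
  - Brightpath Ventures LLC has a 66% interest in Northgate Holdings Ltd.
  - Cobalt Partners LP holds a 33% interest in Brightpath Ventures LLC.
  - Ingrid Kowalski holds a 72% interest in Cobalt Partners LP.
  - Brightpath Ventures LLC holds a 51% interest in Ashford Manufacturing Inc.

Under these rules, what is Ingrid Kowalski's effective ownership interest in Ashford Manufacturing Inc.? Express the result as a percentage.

Chain via Cobalt Partners LP → Brightpath Ventures LLC (R1): 72% × 33% × 51% = 12.1176% of Ashford Manufacturing Inc.
Direct interest in Ashford Manufacturing Inc: 28%.
Aggregating (R2): 12.1176% + 28% = 40.1176%.

40.1176%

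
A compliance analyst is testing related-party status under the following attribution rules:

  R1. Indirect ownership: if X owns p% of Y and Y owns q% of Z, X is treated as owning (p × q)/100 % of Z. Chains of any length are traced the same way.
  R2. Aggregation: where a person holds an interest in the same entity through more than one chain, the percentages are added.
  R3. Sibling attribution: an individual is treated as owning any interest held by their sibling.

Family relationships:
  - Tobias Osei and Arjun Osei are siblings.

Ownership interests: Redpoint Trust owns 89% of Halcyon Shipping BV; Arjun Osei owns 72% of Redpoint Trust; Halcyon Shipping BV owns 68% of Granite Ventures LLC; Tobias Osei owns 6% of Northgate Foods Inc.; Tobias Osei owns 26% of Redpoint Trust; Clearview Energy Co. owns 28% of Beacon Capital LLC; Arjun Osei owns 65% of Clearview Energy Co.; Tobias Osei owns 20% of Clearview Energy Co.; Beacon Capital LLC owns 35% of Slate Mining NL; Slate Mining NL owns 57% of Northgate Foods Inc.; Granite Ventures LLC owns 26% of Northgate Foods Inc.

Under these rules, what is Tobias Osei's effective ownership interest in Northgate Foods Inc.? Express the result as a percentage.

26.168596%

By sibling attribution (R3), Tobias Osei is treated as also owning Arjun Osei's interest in Clearview Energy Co, giving 20% + 65% = 85%.
By sibling attribution (R3), Tobias Osei is treated as also owning Arjun Osei's interest in Redpoint Trust, giving 26% + 72% = 98%.
Chain via Clearview Energy Co. → Beacon Capital LLC → Slate Mining NL (R1): 85% × 28% × 35% × 57% = 4.7481% of Northgate Foods Inc.
Chain via Redpoint Trust → Halcyon Shipping BV → Granite Ventures LLC (R1): 98% × 89% × 68% × 26% = 15.420496% of Northgate Foods Inc.
Direct interest in Northgate Foods Inc: 6%.
Aggregating (R2): 4.7481% + 15.420496% + 6% = 26.168596%.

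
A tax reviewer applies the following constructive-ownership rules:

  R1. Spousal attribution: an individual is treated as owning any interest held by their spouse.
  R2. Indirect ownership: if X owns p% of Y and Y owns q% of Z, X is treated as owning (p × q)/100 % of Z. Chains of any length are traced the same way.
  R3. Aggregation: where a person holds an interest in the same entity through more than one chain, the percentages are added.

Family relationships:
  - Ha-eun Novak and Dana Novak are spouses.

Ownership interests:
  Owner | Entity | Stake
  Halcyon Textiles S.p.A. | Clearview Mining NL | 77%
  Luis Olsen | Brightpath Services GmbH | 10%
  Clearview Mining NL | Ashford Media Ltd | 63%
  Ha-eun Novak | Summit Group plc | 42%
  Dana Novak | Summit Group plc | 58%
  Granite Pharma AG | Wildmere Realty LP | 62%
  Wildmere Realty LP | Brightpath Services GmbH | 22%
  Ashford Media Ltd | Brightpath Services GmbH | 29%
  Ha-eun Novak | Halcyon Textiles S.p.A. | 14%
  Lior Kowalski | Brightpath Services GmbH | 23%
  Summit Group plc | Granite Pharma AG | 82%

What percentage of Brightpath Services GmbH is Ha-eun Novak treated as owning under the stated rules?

13.154306%

By spousal attribution (R1), Ha-eun Novak is treated as also owning Dana Novak's interest in Summit Group plc, giving 42% + 58% = 100%.
Chain via Halcyon Textiles S.p.A. → Clearview Mining NL → Ashford Media Ltd (R2): 14% × 77% × 63% × 29% = 1.969506% of Brightpath Services GmbH.
Chain via Summit Group plc → Granite Pharma AG → Wildmere Realty LP (R2): 100% × 82% × 62% × 22% = 11.1848% of Brightpath Services GmbH.
Aggregating (R3): 1.969506% + 11.1848% = 13.154306%.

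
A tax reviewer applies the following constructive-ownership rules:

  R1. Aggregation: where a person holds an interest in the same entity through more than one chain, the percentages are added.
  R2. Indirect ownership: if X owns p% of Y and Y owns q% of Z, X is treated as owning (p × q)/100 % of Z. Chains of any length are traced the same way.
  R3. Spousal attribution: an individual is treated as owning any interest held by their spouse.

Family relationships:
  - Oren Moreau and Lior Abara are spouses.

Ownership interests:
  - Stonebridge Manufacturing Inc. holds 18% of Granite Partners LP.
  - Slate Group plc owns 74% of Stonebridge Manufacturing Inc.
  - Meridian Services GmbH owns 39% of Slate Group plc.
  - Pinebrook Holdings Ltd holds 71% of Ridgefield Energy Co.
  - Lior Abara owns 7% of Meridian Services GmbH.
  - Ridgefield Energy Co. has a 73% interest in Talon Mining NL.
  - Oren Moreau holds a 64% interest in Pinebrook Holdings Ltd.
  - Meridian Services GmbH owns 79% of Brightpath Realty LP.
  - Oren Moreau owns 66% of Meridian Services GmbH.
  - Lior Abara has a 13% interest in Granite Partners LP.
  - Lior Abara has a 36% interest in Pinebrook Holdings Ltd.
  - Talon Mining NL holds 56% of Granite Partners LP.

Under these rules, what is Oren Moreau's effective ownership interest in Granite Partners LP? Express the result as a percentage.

45.817004%

By spousal attribution (R3), Oren Moreau is treated as also owning Lior Abara's interest in Pinebrook Holdings Ltd, giving 64% + 36% = 100%.
By spousal attribution (R3), Oren Moreau is treated as also owning Lior Abara's interest in Meridian Services GmbH, giving 66% + 7% = 73%.
By spousal attribution (R3), Oren Moreau is treated as owning Lior Abara's 13% interest in Granite Partners LP.
Chain via Pinebrook Holdings Ltd → Ridgefield Energy Co. → Talon Mining NL (R2): 100% × 71% × 73% × 56% = 29.0248% of Granite Partners LP.
Chain via Meridian Services GmbH → Slate Group plc → Stonebridge Manufacturing Inc. (R2): 73% × 39% × 74% × 18% = 3.792204% of Granite Partners LP.
Direct interest in Granite Partners LP: 13%.
Aggregating (R1): 29.0248% + 3.792204% + 13% = 45.817004%.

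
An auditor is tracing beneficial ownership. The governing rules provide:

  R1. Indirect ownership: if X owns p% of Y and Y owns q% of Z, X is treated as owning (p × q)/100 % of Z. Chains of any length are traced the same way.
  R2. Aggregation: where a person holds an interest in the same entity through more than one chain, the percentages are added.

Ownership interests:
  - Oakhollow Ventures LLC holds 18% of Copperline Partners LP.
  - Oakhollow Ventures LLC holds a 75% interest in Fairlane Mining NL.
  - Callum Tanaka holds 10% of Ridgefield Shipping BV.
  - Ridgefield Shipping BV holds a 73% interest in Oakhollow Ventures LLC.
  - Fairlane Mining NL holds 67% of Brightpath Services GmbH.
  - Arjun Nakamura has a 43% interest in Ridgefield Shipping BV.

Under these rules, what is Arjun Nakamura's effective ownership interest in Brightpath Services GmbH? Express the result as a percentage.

15.773475%

Chain via Ridgefield Shipping BV → Oakhollow Ventures LLC → Fairlane Mining NL (R1): 43% × 73% × 75% × 67% = 15.773475% of Brightpath Services GmbH.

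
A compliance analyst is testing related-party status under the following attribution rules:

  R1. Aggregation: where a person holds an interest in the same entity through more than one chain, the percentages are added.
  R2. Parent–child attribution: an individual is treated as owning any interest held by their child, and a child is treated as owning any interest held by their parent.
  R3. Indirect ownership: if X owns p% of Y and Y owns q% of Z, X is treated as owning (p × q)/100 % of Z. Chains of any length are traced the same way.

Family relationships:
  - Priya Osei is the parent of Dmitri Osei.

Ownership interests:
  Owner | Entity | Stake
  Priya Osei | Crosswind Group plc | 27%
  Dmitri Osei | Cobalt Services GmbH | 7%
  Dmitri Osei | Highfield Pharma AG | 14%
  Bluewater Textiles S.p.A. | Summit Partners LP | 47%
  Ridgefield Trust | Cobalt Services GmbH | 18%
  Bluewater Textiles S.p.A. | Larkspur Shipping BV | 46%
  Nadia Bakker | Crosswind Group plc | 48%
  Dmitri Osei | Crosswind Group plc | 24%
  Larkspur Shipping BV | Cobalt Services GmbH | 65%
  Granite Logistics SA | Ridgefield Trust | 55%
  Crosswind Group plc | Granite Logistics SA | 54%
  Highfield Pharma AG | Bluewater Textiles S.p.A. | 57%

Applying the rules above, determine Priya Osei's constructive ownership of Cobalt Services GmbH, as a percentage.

By parent–child attribution (R2), Priya Osei is treated as also owning Dmitri Osei's interest in Crosswind Group plc, giving 27% + 24% = 51%.
By parent–child attribution (R2), Priya Osei is treated as owning Dmitri Osei's 14% interest in Highfield Pharma AG.
By parent–child attribution (R2), Priya Osei is treated as owning Dmitri Osei's 7% interest in Cobalt Services GmbH.
Chain via Crosswind Group plc → Granite Logistics SA → Ridgefield Trust (R3): 51% × 54% × 55% × 18% = 2.72646% of Cobalt Services GmbH.
Chain via Highfield Pharma AG → Bluewater Textiles S.p.A. → Larkspur Shipping BV (R3): 14% × 57% × 46% × 65% = 2.38602% of Cobalt Services GmbH.
Direct interest in Cobalt Services GmbH: 7%.
Aggregating (R1): 2.72646% + 2.38602% + 7% = 12.11248%.

12.11248%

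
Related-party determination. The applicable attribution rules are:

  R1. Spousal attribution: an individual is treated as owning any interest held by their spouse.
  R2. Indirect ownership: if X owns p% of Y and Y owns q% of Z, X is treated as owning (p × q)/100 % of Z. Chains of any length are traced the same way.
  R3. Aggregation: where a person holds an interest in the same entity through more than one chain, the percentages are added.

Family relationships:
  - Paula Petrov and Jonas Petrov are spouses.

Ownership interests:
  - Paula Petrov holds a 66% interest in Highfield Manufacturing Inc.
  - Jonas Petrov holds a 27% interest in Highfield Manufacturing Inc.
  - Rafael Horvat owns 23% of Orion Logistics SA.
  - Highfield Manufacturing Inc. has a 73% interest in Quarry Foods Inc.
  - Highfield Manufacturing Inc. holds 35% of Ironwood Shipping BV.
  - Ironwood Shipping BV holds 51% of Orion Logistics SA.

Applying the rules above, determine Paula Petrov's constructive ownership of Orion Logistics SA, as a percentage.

By spousal attribution (R1), Paula Petrov is treated as also owning Jonas Petrov's interest in Highfield Manufacturing Inc, giving 66% + 27% = 93%.
Chain via Highfield Manufacturing Inc. → Ironwood Shipping BV (R2): 93% × 35% × 51% = 16.6005% of Orion Logistics SA.

16.6005%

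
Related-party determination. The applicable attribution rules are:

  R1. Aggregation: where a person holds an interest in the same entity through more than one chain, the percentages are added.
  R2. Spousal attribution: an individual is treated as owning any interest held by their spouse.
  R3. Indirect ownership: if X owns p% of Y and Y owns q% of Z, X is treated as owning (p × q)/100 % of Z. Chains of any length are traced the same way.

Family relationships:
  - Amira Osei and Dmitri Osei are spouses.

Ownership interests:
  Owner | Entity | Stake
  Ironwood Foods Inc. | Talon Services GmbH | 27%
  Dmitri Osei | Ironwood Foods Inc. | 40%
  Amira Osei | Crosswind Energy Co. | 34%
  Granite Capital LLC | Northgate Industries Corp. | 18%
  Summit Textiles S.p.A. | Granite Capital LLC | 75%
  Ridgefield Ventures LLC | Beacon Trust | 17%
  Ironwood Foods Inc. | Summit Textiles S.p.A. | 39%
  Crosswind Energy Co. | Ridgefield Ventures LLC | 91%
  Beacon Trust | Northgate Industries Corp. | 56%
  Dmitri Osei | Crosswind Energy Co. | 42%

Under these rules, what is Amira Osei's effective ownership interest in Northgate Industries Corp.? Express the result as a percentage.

8.690032%

By spousal attribution (R2), Amira Osei is treated as also owning Dmitri Osei's interest in Crosswind Energy Co, giving 34% + 42% = 76%.
By spousal attribution (R2), Amira Osei is treated as owning Dmitri Osei's 40% interest in Ironwood Foods Inc.
Chain via Crosswind Energy Co. → Ridgefield Ventures LLC → Beacon Trust (R3): 76% × 91% × 17% × 56% = 6.584032% of Northgate Industries Corp.
Chain via Ironwood Foods Inc. → Summit Textiles S.p.A. → Granite Capital LLC (R3): 40% × 39% × 75% × 18% = 2.106% of Northgate Industries Corp.
Aggregating (R1): 6.584032% + 2.106% = 8.690032%.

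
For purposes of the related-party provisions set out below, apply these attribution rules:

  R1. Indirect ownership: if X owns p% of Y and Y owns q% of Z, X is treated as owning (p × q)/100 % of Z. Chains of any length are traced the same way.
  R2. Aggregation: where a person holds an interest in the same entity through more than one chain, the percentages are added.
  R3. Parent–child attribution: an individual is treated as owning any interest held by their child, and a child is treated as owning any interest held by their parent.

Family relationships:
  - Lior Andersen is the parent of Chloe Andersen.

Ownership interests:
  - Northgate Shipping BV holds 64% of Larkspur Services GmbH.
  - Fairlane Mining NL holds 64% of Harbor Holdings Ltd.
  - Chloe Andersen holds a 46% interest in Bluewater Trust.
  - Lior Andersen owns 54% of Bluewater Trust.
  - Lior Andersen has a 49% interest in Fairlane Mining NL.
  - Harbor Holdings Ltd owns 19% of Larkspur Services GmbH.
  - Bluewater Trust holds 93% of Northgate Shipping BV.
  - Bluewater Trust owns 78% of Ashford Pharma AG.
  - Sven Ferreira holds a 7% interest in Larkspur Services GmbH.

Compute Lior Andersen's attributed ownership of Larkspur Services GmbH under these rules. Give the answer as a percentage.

65.4784%

By parent–child attribution (R3), Lior Andersen is treated as also owning Chloe Andersen's interest in Bluewater Trust, giving 54% + 46% = 100%.
Chain via Bluewater Trust → Northgate Shipping BV (R1): 100% × 93% × 64% = 59.52% of Larkspur Services GmbH.
Chain via Fairlane Mining NL → Harbor Holdings Ltd (R1): 49% × 64% × 19% = 5.9584% of Larkspur Services GmbH.
Aggregating (R2): 59.52% + 5.9584% = 65.4784%.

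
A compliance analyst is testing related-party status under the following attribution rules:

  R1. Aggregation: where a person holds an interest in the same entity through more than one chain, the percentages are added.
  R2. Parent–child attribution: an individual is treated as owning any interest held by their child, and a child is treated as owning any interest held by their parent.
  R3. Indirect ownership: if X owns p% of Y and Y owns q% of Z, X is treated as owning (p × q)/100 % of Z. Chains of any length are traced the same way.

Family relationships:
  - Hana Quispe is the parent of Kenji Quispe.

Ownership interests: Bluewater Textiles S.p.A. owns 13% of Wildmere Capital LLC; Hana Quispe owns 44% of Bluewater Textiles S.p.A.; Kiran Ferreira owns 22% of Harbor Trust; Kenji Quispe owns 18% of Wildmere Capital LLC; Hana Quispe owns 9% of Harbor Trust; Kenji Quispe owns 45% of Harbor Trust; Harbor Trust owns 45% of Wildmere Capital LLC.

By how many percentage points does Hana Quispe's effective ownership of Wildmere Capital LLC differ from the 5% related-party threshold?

By parent–child attribution (R2), Hana Quispe is treated as also owning Kenji Quispe's interest in Harbor Trust, giving 9% + 45% = 54%.
By parent–child attribution (R2), Hana Quispe is treated as owning Kenji Quispe's 18% interest in Wildmere Capital LLC.
Chain via Bluewater Textiles S.p.A. (R3): 44% × 13% = 5.72% of Wildmere Capital LLC.
Chain via Harbor Trust (R3): 54% × 45% = 24.3% of Wildmere Capital LLC.
Direct interest in Wildmere Capital LLC: 18%.
Aggregating (R1): 5.72% + 24.3% + 18% = 48.02%.
48.02% exceeds the 5% threshold by 43.02 percentage points.

43.02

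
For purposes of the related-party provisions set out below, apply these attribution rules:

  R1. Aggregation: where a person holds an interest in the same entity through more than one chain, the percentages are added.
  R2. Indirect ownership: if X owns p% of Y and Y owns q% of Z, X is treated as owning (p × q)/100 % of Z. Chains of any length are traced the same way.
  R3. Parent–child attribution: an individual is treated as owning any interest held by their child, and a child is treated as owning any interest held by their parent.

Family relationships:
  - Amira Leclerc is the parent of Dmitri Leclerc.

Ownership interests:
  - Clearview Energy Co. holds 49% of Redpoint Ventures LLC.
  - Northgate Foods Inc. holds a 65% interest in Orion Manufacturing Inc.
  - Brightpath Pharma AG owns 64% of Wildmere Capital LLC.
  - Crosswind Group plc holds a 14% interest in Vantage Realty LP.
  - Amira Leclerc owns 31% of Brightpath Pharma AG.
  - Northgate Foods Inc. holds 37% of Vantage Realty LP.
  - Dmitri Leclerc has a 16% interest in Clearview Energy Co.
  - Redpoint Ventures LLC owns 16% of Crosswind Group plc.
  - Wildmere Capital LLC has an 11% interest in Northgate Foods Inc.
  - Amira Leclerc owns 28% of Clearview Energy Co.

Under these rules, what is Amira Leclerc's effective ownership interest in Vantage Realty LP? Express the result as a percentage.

By parent–child attribution (R3), Amira Leclerc is treated as also owning Dmitri Leclerc's interest in Clearview Energy Co, giving 28% + 16% = 44%.
Chain via Clearview Energy Co. → Redpoint Ventures LLC → Crosswind Group plc (R2): 44% × 49% × 16% × 14% = 0.482944% of Vantage Realty LP.
Chain via Brightpath Pharma AG → Wildmere Capital LLC → Northgate Foods Inc. (R2): 31% × 64% × 11% × 37% = 0.807488% of Vantage Realty LP.
Aggregating (R1): 0.482944% + 0.807488% = 1.290432%.

1.290432%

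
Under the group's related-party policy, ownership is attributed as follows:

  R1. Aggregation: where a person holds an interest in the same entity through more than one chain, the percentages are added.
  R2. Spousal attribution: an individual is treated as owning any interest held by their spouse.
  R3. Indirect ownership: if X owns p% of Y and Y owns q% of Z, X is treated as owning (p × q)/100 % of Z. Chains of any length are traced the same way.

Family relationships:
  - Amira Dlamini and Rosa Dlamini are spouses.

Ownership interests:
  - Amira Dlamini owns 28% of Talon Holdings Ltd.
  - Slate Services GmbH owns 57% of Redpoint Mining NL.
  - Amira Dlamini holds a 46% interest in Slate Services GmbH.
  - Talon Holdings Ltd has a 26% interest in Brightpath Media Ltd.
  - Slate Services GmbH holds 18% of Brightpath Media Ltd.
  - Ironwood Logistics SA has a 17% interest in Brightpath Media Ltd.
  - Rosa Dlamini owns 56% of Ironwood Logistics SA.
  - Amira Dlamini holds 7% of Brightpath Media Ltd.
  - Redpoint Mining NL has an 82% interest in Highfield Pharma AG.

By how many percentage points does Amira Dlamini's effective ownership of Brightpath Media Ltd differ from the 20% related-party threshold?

By spousal attribution (R2), Amira Dlamini is treated as owning Rosa Dlamini's 56% interest in Ironwood Logistics SA.
Chain via Talon Holdings Ltd (R3): 28% × 26% = 7.28% of Brightpath Media Ltd.
Chain via Slate Services GmbH (R3): 46% × 18% = 8.28% of Brightpath Media Ltd.
Direct interest in Brightpath Media Ltd: 7%.
Chain via Ironwood Logistics SA (R3): 56% × 17% = 9.52% of Brightpath Media Ltd.
Aggregating (R1): 7.28% + 8.28% + 7% + 9.52% = 32.08%.
32.08% exceeds the 20% threshold by 12.08 percentage points.

12.08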